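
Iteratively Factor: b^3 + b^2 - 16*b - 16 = (b + 1)*(b^2 - 16) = (b + 1)*(b + 4)*(b - 4)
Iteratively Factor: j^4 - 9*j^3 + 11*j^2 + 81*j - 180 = (j - 3)*(j^3 - 6*j^2 - 7*j + 60) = (j - 5)*(j - 3)*(j^2 - j - 12) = (j - 5)*(j - 3)*(j + 3)*(j - 4)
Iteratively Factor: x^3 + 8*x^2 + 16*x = (x + 4)*(x^2 + 4*x) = x*(x + 4)*(x + 4)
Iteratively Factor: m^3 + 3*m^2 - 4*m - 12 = (m + 2)*(m^2 + m - 6) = (m - 2)*(m + 2)*(m + 3)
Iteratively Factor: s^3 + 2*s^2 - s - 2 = (s + 2)*(s^2 - 1) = (s - 1)*(s + 2)*(s + 1)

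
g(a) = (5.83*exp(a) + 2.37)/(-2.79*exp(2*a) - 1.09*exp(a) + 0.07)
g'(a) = (5.83*exp(a) + 2.37)*(5.58*exp(2*a) + 1.09*exp(a))/(-2.79*exp(2*a) - 1.09*exp(a) + 0.07)^2 + 5.83*exp(a)/(-2.79*exp(2*a) - 1.09*exp(a) + 0.07)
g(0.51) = -1.27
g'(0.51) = 1.30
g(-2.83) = -671.75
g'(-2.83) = 13840.72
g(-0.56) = -3.90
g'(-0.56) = 4.23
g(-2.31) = -44.89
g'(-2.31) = 102.71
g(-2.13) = -30.96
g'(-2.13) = 58.19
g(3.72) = -0.05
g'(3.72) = 0.05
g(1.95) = -0.30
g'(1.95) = 0.30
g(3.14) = -0.09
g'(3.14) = 0.09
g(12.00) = 0.00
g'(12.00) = 0.00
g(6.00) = -0.00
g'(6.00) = 0.01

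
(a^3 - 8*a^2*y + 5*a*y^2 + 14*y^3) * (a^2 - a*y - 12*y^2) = a^5 - 9*a^4*y + a^3*y^2 + 105*a^2*y^3 - 74*a*y^4 - 168*y^5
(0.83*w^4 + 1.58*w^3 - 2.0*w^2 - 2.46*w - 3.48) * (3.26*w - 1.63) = 2.7058*w^5 + 3.7979*w^4 - 9.0954*w^3 - 4.7596*w^2 - 7.335*w + 5.6724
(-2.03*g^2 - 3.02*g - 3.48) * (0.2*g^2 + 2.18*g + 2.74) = -0.406*g^4 - 5.0294*g^3 - 12.8418*g^2 - 15.8612*g - 9.5352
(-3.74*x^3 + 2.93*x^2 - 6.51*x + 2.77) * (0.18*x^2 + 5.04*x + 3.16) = -0.6732*x^5 - 18.3222*x^4 + 1.777*x^3 - 23.053*x^2 - 6.6108*x + 8.7532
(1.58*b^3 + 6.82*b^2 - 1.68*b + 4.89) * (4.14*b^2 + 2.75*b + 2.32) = 6.5412*b^5 + 32.5798*b^4 + 15.4654*b^3 + 31.447*b^2 + 9.5499*b + 11.3448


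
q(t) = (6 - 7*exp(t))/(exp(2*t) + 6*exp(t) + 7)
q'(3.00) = 0.18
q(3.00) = -0.25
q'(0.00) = -0.46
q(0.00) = -0.07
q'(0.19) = -0.44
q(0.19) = -0.16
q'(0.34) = -0.41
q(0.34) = -0.22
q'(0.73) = -0.29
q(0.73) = -0.36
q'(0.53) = -0.36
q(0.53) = -0.29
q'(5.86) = 0.02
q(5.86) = -0.02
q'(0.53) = -0.36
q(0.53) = -0.29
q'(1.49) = -0.00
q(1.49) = -0.47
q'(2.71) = 0.19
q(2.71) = -0.31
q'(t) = (6 - 7*exp(t))*(-2*exp(2*t) - 6*exp(t))/(exp(2*t) + 6*exp(t) + 7)^2 - 7*exp(t)/(exp(2*t) + 6*exp(t) + 7) = (7*exp(2*t) - 12*exp(t) - 85)*exp(t)/(exp(4*t) + 12*exp(3*t) + 50*exp(2*t) + 84*exp(t) + 49)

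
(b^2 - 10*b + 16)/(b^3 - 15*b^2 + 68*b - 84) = (b - 8)/(b^2 - 13*b + 42)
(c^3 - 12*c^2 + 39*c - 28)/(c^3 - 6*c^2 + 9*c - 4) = (c - 7)/(c - 1)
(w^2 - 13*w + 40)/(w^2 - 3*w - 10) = (w - 8)/(w + 2)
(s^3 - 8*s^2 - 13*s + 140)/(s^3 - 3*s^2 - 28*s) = (s - 5)/s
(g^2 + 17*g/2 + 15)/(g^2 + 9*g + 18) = (g + 5/2)/(g + 3)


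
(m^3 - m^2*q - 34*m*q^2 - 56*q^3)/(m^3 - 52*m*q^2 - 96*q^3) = (-m^2 + 3*m*q + 28*q^2)/(-m^2 + 2*m*q + 48*q^2)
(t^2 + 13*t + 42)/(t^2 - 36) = (t + 7)/(t - 6)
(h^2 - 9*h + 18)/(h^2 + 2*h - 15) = (h - 6)/(h + 5)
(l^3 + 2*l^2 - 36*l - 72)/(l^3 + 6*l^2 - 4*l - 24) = (l - 6)/(l - 2)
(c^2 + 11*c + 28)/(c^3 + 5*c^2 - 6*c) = (c^2 + 11*c + 28)/(c*(c^2 + 5*c - 6))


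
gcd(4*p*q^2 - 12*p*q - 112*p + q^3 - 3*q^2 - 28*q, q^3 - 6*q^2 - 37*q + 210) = q - 7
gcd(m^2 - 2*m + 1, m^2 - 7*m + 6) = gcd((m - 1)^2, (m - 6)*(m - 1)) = m - 1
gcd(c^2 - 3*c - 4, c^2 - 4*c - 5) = c + 1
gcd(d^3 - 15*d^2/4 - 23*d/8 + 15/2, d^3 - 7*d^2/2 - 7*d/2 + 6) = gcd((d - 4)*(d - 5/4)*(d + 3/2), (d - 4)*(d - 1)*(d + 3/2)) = d^2 - 5*d/2 - 6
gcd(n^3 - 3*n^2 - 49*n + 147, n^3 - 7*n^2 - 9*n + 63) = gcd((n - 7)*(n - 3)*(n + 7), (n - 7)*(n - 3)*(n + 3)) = n^2 - 10*n + 21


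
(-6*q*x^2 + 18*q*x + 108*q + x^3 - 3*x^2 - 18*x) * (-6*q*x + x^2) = 36*q^2*x^3 - 108*q^2*x^2 - 648*q^2*x - 12*q*x^4 + 36*q*x^3 + 216*q*x^2 + x^5 - 3*x^4 - 18*x^3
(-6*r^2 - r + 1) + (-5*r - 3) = -6*r^2 - 6*r - 2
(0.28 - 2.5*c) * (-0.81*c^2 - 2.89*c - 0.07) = 2.025*c^3 + 6.9982*c^2 - 0.6342*c - 0.0196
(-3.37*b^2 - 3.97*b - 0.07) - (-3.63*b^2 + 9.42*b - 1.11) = 0.26*b^2 - 13.39*b + 1.04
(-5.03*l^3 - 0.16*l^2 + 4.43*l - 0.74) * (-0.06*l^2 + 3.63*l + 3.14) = 0.3018*l^5 - 18.2493*l^4 - 16.6408*l^3 + 15.6229*l^2 + 11.224*l - 2.3236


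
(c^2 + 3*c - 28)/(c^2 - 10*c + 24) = (c + 7)/(c - 6)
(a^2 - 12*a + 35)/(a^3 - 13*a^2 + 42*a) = (a - 5)/(a*(a - 6))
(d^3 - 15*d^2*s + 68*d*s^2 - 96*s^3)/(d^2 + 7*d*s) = (d^3 - 15*d^2*s + 68*d*s^2 - 96*s^3)/(d*(d + 7*s))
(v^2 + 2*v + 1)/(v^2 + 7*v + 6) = (v + 1)/(v + 6)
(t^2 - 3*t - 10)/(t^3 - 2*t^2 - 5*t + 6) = (t - 5)/(t^2 - 4*t + 3)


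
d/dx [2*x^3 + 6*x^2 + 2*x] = 6*x^2 + 12*x + 2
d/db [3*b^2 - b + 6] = 6*b - 1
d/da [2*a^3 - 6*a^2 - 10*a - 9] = 6*a^2 - 12*a - 10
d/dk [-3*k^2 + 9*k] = 9 - 6*k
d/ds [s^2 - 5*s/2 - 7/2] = 2*s - 5/2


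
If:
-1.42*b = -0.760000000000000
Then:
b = 0.54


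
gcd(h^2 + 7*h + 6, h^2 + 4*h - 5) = 1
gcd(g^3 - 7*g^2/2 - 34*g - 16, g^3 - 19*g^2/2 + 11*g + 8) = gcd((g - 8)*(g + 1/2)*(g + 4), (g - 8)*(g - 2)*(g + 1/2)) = g^2 - 15*g/2 - 4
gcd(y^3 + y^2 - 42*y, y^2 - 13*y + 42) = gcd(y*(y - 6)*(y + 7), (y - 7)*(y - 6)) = y - 6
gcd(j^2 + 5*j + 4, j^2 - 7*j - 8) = j + 1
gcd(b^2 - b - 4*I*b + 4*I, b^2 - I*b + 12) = b - 4*I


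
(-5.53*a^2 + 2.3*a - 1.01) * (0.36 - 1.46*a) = 8.0738*a^3 - 5.3488*a^2 + 2.3026*a - 0.3636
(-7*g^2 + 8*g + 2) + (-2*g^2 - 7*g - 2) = -9*g^2 + g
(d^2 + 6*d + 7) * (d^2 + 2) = d^4 + 6*d^3 + 9*d^2 + 12*d + 14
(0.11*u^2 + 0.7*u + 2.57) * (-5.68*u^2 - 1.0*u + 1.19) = -0.6248*u^4 - 4.086*u^3 - 15.1667*u^2 - 1.737*u + 3.0583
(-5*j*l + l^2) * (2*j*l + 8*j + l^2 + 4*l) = -10*j^2*l^2 - 40*j^2*l - 3*j*l^3 - 12*j*l^2 + l^4 + 4*l^3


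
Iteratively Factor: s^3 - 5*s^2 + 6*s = (s)*(s^2 - 5*s + 6) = s*(s - 2)*(s - 3)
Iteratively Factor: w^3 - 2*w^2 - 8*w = (w - 4)*(w^2 + 2*w) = (w - 4)*(w + 2)*(w)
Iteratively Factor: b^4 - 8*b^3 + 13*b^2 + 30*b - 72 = (b - 3)*(b^3 - 5*b^2 - 2*b + 24) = (b - 4)*(b - 3)*(b^2 - b - 6) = (b - 4)*(b - 3)*(b + 2)*(b - 3)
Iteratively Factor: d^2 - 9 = (d - 3)*(d + 3)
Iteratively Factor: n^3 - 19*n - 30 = (n + 3)*(n^2 - 3*n - 10) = (n - 5)*(n + 3)*(n + 2)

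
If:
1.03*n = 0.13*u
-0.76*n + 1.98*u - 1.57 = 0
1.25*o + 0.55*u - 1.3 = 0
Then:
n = 0.11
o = 0.67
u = 0.83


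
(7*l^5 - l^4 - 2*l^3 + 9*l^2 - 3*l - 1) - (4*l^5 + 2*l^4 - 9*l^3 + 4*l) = 3*l^5 - 3*l^4 + 7*l^3 + 9*l^2 - 7*l - 1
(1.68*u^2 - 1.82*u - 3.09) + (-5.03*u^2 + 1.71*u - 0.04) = -3.35*u^2 - 0.11*u - 3.13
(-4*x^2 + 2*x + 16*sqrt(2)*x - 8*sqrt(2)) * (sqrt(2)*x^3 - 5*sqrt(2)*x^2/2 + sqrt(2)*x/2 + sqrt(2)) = -4*sqrt(2)*x^5 + 12*sqrt(2)*x^4 + 32*x^4 - 96*x^3 - 7*sqrt(2)*x^3 - 3*sqrt(2)*x^2 + 56*x^2 + 2*sqrt(2)*x + 24*x - 16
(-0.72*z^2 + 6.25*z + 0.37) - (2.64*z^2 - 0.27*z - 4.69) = -3.36*z^2 + 6.52*z + 5.06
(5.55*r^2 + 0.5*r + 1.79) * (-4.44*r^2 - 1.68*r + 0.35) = -24.642*r^4 - 11.544*r^3 - 6.8451*r^2 - 2.8322*r + 0.6265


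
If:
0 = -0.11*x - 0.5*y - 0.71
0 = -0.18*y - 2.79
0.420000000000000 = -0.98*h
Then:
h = -0.43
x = 64.00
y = -15.50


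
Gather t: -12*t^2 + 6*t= -12*t^2 + 6*t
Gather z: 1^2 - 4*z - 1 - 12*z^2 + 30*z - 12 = -12*z^2 + 26*z - 12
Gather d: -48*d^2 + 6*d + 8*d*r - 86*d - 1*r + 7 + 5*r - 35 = -48*d^2 + d*(8*r - 80) + 4*r - 28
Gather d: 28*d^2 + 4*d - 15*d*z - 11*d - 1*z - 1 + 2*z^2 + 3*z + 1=28*d^2 + d*(-15*z - 7) + 2*z^2 + 2*z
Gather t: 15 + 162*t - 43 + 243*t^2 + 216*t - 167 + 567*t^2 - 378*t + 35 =810*t^2 - 160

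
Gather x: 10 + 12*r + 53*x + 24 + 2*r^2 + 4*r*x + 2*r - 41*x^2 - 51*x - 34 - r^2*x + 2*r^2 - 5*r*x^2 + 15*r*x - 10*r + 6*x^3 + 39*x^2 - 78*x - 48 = 4*r^2 + 4*r + 6*x^3 + x^2*(-5*r - 2) + x*(-r^2 + 19*r - 76) - 48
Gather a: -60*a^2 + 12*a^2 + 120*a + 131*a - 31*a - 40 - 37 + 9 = -48*a^2 + 220*a - 68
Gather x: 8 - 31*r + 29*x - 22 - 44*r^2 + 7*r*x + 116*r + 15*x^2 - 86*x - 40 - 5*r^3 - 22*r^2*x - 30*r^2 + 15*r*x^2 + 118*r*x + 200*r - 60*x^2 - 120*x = -5*r^3 - 74*r^2 + 285*r + x^2*(15*r - 45) + x*(-22*r^2 + 125*r - 177) - 54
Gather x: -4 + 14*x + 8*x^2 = 8*x^2 + 14*x - 4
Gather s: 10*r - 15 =10*r - 15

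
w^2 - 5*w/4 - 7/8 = (w - 7/4)*(w + 1/2)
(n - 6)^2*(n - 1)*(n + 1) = n^4 - 12*n^3 + 35*n^2 + 12*n - 36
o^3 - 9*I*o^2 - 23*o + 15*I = (o - 5*I)*(o - 3*I)*(o - I)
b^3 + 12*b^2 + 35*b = b*(b + 5)*(b + 7)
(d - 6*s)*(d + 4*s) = d^2 - 2*d*s - 24*s^2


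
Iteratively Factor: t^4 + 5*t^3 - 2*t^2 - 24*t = (t + 4)*(t^3 + t^2 - 6*t) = (t + 3)*(t + 4)*(t^2 - 2*t) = t*(t + 3)*(t + 4)*(t - 2)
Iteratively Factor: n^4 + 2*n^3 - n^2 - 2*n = (n + 2)*(n^3 - n) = (n + 1)*(n + 2)*(n^2 - n) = (n - 1)*(n + 1)*(n + 2)*(n)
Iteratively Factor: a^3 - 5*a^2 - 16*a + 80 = (a - 5)*(a^2 - 16) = (a - 5)*(a + 4)*(a - 4)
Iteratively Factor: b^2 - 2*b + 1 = (b - 1)*(b - 1)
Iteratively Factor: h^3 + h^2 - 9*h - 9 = (h - 3)*(h^2 + 4*h + 3) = (h - 3)*(h + 3)*(h + 1)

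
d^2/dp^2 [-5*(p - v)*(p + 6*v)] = -10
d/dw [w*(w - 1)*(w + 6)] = 3*w^2 + 10*w - 6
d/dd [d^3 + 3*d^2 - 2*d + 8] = 3*d^2 + 6*d - 2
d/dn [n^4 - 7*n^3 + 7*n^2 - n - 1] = 4*n^3 - 21*n^2 + 14*n - 1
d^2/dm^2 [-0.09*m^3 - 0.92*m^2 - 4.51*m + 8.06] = -0.54*m - 1.84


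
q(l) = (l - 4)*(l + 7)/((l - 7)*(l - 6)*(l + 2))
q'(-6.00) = 0.02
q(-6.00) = 0.02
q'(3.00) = 0.09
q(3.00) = -0.17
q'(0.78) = 0.05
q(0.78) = -0.28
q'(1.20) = 0.04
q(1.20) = -0.26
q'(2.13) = 0.04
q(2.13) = -0.22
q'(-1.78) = 8.60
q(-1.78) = -2.01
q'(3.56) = 0.17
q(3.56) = -0.10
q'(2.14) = 0.04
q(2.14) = -0.22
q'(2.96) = 0.08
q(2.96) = -0.17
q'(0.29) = 0.08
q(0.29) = -0.31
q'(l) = (l - 4)/((l - 7)*(l - 6)*(l + 2)) - (l - 4)*(l + 7)/((l - 7)*(l - 6)*(l + 2)^2) + (l + 7)/((l - 7)*(l - 6)*(l + 2)) - (l - 4)*(l + 7)/((l - 7)*(l - 6)^2*(l + 2)) - (l - 4)*(l + 7)/((l - 7)^2*(l - 6)*(l + 2))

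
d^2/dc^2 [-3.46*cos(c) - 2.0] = 3.46*cos(c)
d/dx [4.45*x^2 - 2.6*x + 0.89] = 8.9*x - 2.6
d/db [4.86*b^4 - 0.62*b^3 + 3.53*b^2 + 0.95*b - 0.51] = 19.44*b^3 - 1.86*b^2 + 7.06*b + 0.95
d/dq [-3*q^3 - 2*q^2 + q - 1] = -9*q^2 - 4*q + 1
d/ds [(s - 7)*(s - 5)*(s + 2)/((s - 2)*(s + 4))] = (s^4 + 4*s^3 - 55*s^2 + 20*s - 228)/(s^4 + 4*s^3 - 12*s^2 - 32*s + 64)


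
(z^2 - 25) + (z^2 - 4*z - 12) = 2*z^2 - 4*z - 37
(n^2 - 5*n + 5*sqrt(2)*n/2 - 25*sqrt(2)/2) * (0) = 0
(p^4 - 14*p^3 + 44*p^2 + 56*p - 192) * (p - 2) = p^5 - 16*p^4 + 72*p^3 - 32*p^2 - 304*p + 384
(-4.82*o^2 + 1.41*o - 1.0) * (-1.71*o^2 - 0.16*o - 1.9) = 8.2422*o^4 - 1.6399*o^3 + 10.6424*o^2 - 2.519*o + 1.9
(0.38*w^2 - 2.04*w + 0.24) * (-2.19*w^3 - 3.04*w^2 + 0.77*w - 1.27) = -0.8322*w^5 + 3.3124*w^4 + 5.9686*w^3 - 2.783*w^2 + 2.7756*w - 0.3048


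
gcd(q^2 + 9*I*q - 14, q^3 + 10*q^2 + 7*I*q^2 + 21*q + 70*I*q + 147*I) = q + 7*I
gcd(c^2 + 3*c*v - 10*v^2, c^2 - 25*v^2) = c + 5*v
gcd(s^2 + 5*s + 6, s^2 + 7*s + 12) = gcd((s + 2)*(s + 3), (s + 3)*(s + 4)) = s + 3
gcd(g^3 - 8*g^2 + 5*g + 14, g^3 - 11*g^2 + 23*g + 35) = g^2 - 6*g - 7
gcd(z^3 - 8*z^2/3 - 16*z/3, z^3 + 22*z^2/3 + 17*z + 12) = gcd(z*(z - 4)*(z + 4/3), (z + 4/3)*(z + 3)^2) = z + 4/3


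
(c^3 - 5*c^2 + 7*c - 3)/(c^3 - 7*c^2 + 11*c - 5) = (c - 3)/(c - 5)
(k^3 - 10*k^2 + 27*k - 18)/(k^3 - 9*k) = (k^2 - 7*k + 6)/(k*(k + 3))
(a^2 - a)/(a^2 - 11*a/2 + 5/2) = 2*a*(a - 1)/(2*a^2 - 11*a + 5)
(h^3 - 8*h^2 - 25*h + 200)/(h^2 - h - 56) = (h^2 - 25)/(h + 7)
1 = 1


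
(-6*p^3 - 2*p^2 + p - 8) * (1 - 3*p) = 18*p^4 - 5*p^2 + 25*p - 8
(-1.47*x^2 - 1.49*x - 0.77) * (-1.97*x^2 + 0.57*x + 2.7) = 2.8959*x^4 + 2.0974*x^3 - 3.3014*x^2 - 4.4619*x - 2.079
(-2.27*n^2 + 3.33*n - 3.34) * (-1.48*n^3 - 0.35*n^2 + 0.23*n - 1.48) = 3.3596*n^5 - 4.1339*n^4 + 3.2556*n^3 + 5.2945*n^2 - 5.6966*n + 4.9432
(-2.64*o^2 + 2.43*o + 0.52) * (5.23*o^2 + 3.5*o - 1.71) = -13.8072*o^4 + 3.4689*o^3 + 15.739*o^2 - 2.3353*o - 0.8892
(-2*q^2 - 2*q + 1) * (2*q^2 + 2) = -4*q^4 - 4*q^3 - 2*q^2 - 4*q + 2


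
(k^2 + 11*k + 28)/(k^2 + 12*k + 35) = (k + 4)/(k + 5)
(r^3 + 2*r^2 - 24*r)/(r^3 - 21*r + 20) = r*(r + 6)/(r^2 + 4*r - 5)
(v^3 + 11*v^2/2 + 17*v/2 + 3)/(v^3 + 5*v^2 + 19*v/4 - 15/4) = 2*(2*v^2 + 5*v + 2)/(4*v^2 + 8*v - 5)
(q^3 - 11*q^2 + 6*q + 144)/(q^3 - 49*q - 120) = (q - 6)/(q + 5)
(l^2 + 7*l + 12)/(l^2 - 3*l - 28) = (l + 3)/(l - 7)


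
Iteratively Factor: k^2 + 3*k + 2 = (k + 1)*(k + 2)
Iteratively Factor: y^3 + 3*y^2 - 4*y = (y + 4)*(y^2 - y) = (y - 1)*(y + 4)*(y)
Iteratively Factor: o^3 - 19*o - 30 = (o + 2)*(o^2 - 2*o - 15) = (o - 5)*(o + 2)*(o + 3)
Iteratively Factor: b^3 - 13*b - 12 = (b + 3)*(b^2 - 3*b - 4) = (b + 1)*(b + 3)*(b - 4)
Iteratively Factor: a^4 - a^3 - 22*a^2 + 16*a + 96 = (a + 4)*(a^3 - 5*a^2 - 2*a + 24) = (a + 2)*(a + 4)*(a^2 - 7*a + 12) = (a - 4)*(a + 2)*(a + 4)*(a - 3)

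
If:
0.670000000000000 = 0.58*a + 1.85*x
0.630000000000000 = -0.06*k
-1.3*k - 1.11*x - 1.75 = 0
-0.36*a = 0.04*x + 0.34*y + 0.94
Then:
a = -33.04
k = -10.50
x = 10.72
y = 30.96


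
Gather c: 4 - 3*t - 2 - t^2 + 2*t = -t^2 - t + 2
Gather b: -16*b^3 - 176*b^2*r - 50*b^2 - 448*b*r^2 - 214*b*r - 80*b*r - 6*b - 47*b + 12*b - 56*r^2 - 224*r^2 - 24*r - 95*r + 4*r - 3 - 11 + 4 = -16*b^3 + b^2*(-176*r - 50) + b*(-448*r^2 - 294*r - 41) - 280*r^2 - 115*r - 10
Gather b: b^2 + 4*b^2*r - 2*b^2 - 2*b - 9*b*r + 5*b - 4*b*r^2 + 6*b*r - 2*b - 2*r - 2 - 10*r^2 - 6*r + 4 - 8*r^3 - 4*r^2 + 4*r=b^2*(4*r - 1) + b*(-4*r^2 - 3*r + 1) - 8*r^3 - 14*r^2 - 4*r + 2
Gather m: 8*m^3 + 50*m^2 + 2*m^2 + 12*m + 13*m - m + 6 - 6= 8*m^3 + 52*m^2 + 24*m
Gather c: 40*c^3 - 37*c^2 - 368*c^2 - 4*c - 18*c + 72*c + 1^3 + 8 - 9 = 40*c^3 - 405*c^2 + 50*c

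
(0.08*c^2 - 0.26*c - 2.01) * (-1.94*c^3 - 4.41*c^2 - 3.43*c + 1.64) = -0.1552*c^5 + 0.1516*c^4 + 4.7716*c^3 + 9.8871*c^2 + 6.4679*c - 3.2964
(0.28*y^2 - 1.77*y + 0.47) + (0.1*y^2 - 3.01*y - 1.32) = 0.38*y^2 - 4.78*y - 0.85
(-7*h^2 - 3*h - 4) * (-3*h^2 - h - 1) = 21*h^4 + 16*h^3 + 22*h^2 + 7*h + 4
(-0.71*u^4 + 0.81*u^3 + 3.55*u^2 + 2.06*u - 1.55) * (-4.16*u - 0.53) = 2.9536*u^5 - 2.9933*u^4 - 15.1973*u^3 - 10.4511*u^2 + 5.3562*u + 0.8215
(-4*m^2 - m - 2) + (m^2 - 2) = -3*m^2 - m - 4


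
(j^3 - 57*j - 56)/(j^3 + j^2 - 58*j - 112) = (j + 1)/(j + 2)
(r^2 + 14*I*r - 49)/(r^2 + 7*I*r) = (r + 7*I)/r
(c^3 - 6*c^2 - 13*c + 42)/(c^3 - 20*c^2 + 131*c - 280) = (c^2 + c - 6)/(c^2 - 13*c + 40)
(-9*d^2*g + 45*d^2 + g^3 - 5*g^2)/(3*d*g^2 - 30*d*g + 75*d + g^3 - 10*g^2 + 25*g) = (-3*d + g)/(g - 5)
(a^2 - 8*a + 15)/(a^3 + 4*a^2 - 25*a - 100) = (a - 3)/(a^2 + 9*a + 20)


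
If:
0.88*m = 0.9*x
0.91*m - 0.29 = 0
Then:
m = 0.32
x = 0.31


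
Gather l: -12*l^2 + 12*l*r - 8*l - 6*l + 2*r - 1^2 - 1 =-12*l^2 + l*(12*r - 14) + 2*r - 2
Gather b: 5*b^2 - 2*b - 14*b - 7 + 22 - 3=5*b^2 - 16*b + 12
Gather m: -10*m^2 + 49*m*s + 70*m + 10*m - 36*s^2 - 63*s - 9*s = -10*m^2 + m*(49*s + 80) - 36*s^2 - 72*s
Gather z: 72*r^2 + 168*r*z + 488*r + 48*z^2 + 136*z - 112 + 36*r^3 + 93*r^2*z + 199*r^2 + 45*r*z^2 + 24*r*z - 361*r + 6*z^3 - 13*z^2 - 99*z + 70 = 36*r^3 + 271*r^2 + 127*r + 6*z^3 + z^2*(45*r + 35) + z*(93*r^2 + 192*r + 37) - 42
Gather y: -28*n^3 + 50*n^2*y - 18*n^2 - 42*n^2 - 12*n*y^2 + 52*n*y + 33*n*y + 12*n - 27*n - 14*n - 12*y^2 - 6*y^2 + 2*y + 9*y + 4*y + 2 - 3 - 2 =-28*n^3 - 60*n^2 - 29*n + y^2*(-12*n - 18) + y*(50*n^2 + 85*n + 15) - 3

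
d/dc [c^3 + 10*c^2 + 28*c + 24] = 3*c^2 + 20*c + 28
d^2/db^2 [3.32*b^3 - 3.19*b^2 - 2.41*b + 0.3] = 19.92*b - 6.38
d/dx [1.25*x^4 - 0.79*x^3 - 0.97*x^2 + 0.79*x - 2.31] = 5.0*x^3 - 2.37*x^2 - 1.94*x + 0.79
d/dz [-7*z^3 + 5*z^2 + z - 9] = -21*z^2 + 10*z + 1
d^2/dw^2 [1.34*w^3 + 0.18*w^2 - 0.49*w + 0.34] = 8.04*w + 0.36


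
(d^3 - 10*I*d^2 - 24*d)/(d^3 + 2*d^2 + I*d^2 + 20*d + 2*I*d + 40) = d*(d - 6*I)/(d^2 + d*(2 + 5*I) + 10*I)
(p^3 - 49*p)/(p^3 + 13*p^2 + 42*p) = (p - 7)/(p + 6)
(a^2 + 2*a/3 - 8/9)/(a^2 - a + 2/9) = (3*a + 4)/(3*a - 1)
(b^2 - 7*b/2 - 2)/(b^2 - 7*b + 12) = (b + 1/2)/(b - 3)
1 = 1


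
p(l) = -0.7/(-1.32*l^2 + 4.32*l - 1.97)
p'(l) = -0.7*(2.64*l - 4.32)/(-1.32*l^2 + 4.32*l - 1.97)^2 = (3.024 - 1.848*l)/(1.32*l^2 - 4.32*l + 1.97)^2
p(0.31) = 0.92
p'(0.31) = 4.27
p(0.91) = -0.81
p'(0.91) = 1.78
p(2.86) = 1.70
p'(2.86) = -13.33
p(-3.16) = 0.02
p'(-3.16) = 0.01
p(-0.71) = 0.12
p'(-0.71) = 0.13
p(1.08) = -0.61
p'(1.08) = 0.77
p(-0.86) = 0.11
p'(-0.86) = 0.10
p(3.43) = 0.26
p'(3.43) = -0.46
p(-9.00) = 0.00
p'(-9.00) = 0.00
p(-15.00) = 0.00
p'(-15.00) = 0.00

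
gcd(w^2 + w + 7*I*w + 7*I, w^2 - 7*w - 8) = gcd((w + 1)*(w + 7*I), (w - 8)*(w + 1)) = w + 1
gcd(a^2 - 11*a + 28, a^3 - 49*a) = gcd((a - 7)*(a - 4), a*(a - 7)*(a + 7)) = a - 7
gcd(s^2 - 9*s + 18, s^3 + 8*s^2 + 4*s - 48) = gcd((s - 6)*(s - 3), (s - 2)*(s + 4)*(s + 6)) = 1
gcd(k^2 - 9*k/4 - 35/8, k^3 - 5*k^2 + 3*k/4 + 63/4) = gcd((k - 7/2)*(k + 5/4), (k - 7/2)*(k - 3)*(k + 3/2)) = k - 7/2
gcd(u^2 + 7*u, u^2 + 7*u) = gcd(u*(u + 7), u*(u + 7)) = u^2 + 7*u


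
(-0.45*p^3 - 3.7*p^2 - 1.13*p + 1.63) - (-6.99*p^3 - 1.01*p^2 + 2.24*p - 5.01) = 6.54*p^3 - 2.69*p^2 - 3.37*p + 6.64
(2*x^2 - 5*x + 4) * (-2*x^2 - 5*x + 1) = -4*x^4 + 19*x^2 - 25*x + 4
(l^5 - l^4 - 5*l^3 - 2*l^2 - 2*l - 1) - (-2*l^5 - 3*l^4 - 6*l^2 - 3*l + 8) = 3*l^5 + 2*l^4 - 5*l^3 + 4*l^2 + l - 9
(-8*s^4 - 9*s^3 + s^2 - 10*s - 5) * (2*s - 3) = -16*s^5 + 6*s^4 + 29*s^3 - 23*s^2 + 20*s + 15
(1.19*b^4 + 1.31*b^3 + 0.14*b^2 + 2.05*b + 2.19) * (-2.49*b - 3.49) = -2.9631*b^5 - 7.415*b^4 - 4.9205*b^3 - 5.5931*b^2 - 12.6076*b - 7.6431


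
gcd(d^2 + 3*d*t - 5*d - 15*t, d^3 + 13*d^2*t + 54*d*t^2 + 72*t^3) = d + 3*t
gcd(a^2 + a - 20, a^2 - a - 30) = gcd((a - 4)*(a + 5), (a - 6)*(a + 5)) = a + 5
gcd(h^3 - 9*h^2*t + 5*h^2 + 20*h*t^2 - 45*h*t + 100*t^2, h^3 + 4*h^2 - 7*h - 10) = h + 5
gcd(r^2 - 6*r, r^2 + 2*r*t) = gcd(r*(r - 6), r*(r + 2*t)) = r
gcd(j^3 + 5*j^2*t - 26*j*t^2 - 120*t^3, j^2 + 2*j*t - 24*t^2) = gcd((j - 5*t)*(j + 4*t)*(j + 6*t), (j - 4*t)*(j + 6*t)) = j + 6*t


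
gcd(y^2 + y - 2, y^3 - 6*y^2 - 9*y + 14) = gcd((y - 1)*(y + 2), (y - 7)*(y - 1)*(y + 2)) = y^2 + y - 2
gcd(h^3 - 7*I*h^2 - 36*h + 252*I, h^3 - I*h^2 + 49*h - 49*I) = h - 7*I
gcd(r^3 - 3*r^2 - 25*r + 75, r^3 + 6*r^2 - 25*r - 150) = r^2 - 25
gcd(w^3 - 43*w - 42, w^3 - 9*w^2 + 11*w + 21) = w^2 - 6*w - 7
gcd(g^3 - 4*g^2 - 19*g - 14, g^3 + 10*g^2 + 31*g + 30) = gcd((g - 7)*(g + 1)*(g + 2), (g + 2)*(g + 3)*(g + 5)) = g + 2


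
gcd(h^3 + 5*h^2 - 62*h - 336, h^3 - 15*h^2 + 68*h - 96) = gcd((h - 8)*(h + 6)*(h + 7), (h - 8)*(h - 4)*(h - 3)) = h - 8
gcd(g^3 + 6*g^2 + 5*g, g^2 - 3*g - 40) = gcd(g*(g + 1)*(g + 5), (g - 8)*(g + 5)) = g + 5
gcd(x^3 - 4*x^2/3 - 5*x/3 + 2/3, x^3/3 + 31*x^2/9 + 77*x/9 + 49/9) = x + 1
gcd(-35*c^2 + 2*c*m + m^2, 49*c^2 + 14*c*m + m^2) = 7*c + m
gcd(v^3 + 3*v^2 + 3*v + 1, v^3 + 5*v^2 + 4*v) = v + 1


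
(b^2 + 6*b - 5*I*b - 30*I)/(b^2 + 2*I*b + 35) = (b + 6)/(b + 7*I)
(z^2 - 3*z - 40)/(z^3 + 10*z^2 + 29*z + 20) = (z - 8)/(z^2 + 5*z + 4)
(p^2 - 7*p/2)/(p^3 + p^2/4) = 2*(2*p - 7)/(p*(4*p + 1))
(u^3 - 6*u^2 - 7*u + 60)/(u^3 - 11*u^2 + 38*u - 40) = (u + 3)/(u - 2)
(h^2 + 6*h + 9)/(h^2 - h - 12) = (h + 3)/(h - 4)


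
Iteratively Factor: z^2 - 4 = (z + 2)*(z - 2)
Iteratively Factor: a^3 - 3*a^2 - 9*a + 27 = (a - 3)*(a^2 - 9) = (a - 3)*(a + 3)*(a - 3)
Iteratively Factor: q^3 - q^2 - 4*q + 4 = (q - 1)*(q^2 - 4) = (q - 1)*(q + 2)*(q - 2)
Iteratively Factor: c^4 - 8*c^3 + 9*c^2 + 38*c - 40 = (c - 5)*(c^3 - 3*c^2 - 6*c + 8) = (c - 5)*(c - 4)*(c^2 + c - 2) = (c - 5)*(c - 4)*(c - 1)*(c + 2)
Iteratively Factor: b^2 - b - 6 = (b - 3)*(b + 2)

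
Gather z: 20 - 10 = 10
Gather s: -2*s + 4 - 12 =-2*s - 8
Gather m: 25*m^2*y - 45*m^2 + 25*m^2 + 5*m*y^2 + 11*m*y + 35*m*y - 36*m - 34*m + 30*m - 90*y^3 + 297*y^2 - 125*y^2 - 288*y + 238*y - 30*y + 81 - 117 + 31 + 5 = m^2*(25*y - 20) + m*(5*y^2 + 46*y - 40) - 90*y^3 + 172*y^2 - 80*y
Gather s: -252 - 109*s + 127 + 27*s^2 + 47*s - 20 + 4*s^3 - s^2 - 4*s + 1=4*s^3 + 26*s^2 - 66*s - 144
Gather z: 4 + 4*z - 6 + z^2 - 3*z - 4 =z^2 + z - 6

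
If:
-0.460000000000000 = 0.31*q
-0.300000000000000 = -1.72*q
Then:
No Solution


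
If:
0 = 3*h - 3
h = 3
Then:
No Solution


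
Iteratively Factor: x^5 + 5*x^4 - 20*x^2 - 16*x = (x + 1)*(x^4 + 4*x^3 - 4*x^2 - 16*x) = (x + 1)*(x + 2)*(x^3 + 2*x^2 - 8*x) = x*(x + 1)*(x + 2)*(x^2 + 2*x - 8) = x*(x - 2)*(x + 1)*(x + 2)*(x + 4)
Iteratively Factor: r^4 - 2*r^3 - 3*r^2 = (r - 3)*(r^3 + r^2) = r*(r - 3)*(r^2 + r) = r*(r - 3)*(r + 1)*(r)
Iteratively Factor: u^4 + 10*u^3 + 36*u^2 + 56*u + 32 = (u + 4)*(u^3 + 6*u^2 + 12*u + 8) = (u + 2)*(u + 4)*(u^2 + 4*u + 4) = (u + 2)^2*(u + 4)*(u + 2)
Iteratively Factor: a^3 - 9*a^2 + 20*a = (a)*(a^2 - 9*a + 20) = a*(a - 4)*(a - 5)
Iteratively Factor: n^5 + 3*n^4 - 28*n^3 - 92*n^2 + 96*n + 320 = (n + 2)*(n^4 + n^3 - 30*n^2 - 32*n + 160) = (n + 2)*(n + 4)*(n^3 - 3*n^2 - 18*n + 40) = (n + 2)*(n + 4)^2*(n^2 - 7*n + 10) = (n - 5)*(n + 2)*(n + 4)^2*(n - 2)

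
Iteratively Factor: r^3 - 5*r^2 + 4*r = (r)*(r^2 - 5*r + 4) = r*(r - 4)*(r - 1)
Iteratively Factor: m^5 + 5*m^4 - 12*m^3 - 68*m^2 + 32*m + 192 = (m - 3)*(m^4 + 8*m^3 + 12*m^2 - 32*m - 64) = (m - 3)*(m - 2)*(m^3 + 10*m^2 + 32*m + 32) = (m - 3)*(m - 2)*(m + 4)*(m^2 + 6*m + 8) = (m - 3)*(m - 2)*(m + 2)*(m + 4)*(m + 4)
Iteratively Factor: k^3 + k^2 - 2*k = (k - 1)*(k^2 + 2*k) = (k - 1)*(k + 2)*(k)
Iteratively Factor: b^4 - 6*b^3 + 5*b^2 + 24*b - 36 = (b - 3)*(b^3 - 3*b^2 - 4*b + 12) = (b - 3)^2*(b^2 - 4) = (b - 3)^2*(b - 2)*(b + 2)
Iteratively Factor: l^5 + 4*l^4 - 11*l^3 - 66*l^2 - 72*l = (l - 4)*(l^4 + 8*l^3 + 21*l^2 + 18*l) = (l - 4)*(l + 3)*(l^3 + 5*l^2 + 6*l) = l*(l - 4)*(l + 3)*(l^2 + 5*l + 6) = l*(l - 4)*(l + 2)*(l + 3)*(l + 3)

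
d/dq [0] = 0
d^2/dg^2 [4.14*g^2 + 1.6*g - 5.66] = 8.28000000000000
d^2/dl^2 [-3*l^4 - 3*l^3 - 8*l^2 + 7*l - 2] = -36*l^2 - 18*l - 16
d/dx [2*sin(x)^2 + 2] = 2*sin(2*x)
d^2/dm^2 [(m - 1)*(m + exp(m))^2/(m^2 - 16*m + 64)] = 2*(m^4*exp(m) + 2*m^3*exp(2*m) - 17*m^3*exp(m) - 36*m^2*exp(2*m) + 50*m^2*exp(m) + 165*m*exp(2*m) + 222*m*exp(m) + 176*m - 19*exp(2*m) - 32*exp(m) - 64)/(m^4 - 32*m^3 + 384*m^2 - 2048*m + 4096)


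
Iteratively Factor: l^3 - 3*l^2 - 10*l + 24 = (l - 2)*(l^2 - l - 12) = (l - 2)*(l + 3)*(l - 4)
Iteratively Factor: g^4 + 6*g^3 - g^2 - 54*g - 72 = (g - 3)*(g^3 + 9*g^2 + 26*g + 24) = (g - 3)*(g + 3)*(g^2 + 6*g + 8) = (g - 3)*(g + 2)*(g + 3)*(g + 4)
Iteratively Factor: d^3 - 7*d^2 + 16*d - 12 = (d - 3)*(d^2 - 4*d + 4) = (d - 3)*(d - 2)*(d - 2)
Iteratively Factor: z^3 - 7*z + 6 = (z - 1)*(z^2 + z - 6) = (z - 1)*(z + 3)*(z - 2)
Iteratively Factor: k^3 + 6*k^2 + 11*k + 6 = (k + 1)*(k^2 + 5*k + 6) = (k + 1)*(k + 3)*(k + 2)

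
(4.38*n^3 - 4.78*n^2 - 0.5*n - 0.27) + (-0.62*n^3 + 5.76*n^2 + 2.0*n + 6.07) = 3.76*n^3 + 0.98*n^2 + 1.5*n + 5.8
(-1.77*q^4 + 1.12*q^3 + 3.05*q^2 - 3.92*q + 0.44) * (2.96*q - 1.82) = -5.2392*q^5 + 6.5366*q^4 + 6.9896*q^3 - 17.1542*q^2 + 8.4368*q - 0.8008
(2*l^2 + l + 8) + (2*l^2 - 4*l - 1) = 4*l^2 - 3*l + 7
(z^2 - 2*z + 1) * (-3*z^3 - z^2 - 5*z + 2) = -3*z^5 + 5*z^4 - 6*z^3 + 11*z^2 - 9*z + 2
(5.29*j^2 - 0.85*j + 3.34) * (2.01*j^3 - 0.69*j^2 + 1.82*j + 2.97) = 10.6329*j^5 - 5.3586*j^4 + 16.9277*j^3 + 11.8597*j^2 + 3.5543*j + 9.9198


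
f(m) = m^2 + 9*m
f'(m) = 2*m + 9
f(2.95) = 35.25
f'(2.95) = 14.90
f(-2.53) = -16.37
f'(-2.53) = 3.94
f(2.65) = 30.87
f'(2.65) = 14.30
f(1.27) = 13.04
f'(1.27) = 11.54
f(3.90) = 50.31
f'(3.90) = 16.80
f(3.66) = 46.34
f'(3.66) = 16.32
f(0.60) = 5.76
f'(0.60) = 10.20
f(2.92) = 34.81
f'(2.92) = 14.84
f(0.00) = 0.00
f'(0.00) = 9.00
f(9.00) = 162.00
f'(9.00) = 27.00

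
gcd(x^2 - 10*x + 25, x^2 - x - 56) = 1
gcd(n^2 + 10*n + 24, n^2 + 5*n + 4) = n + 4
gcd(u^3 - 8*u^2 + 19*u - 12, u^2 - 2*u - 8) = u - 4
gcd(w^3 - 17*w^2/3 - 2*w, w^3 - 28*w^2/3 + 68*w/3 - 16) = w - 6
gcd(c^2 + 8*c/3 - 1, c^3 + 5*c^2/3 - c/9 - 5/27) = c - 1/3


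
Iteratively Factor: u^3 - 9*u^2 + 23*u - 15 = (u - 3)*(u^2 - 6*u + 5) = (u - 5)*(u - 3)*(u - 1)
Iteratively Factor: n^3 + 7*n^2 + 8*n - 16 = (n + 4)*(n^2 + 3*n - 4) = (n - 1)*(n + 4)*(n + 4)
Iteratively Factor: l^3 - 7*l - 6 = (l + 1)*(l^2 - l - 6) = (l + 1)*(l + 2)*(l - 3)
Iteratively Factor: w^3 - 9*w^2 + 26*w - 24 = (w - 4)*(w^2 - 5*w + 6) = (w - 4)*(w - 2)*(w - 3)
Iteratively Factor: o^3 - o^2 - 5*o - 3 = (o - 3)*(o^2 + 2*o + 1) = (o - 3)*(o + 1)*(o + 1)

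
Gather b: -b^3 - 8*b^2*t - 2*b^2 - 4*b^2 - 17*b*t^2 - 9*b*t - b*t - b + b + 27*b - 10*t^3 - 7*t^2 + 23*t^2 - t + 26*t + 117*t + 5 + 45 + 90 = -b^3 + b^2*(-8*t - 6) + b*(-17*t^2 - 10*t + 27) - 10*t^3 + 16*t^2 + 142*t + 140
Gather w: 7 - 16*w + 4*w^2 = 4*w^2 - 16*w + 7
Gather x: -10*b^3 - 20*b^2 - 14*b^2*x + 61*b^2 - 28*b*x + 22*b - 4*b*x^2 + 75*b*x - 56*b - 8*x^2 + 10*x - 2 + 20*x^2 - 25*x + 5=-10*b^3 + 41*b^2 - 34*b + x^2*(12 - 4*b) + x*(-14*b^2 + 47*b - 15) + 3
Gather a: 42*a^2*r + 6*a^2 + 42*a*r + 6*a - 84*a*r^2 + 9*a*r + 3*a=a^2*(42*r + 6) + a*(-84*r^2 + 51*r + 9)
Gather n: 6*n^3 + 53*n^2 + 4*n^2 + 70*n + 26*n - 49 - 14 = 6*n^3 + 57*n^2 + 96*n - 63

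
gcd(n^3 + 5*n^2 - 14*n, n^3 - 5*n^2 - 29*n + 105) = 1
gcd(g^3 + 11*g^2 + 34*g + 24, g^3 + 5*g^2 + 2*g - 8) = g + 4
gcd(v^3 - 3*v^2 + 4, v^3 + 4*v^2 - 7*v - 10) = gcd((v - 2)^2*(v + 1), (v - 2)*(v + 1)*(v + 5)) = v^2 - v - 2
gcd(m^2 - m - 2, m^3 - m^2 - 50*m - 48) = m + 1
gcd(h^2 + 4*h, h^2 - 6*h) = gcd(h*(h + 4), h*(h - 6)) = h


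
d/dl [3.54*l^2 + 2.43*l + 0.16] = 7.08*l + 2.43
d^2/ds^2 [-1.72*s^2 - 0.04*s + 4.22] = -3.44000000000000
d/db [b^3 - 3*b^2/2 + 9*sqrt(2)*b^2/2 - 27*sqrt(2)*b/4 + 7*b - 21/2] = 3*b^2 - 3*b + 9*sqrt(2)*b - 27*sqrt(2)/4 + 7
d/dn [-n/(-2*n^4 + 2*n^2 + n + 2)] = (2*n^4 - 2*n^2 + n*(-8*n^3 + 4*n + 1) - n - 2)/(-2*n^4 + 2*n^2 + n + 2)^2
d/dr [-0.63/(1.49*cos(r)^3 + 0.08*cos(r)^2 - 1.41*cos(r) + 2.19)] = (-2.8161*cos(r)^2 - 0.1008*cos(r) + 0.8883)*sin(r)/(1.49*cos(r)^3 + 0.08*cos(r)^2 - 1.41*cos(r) + 2.19)^2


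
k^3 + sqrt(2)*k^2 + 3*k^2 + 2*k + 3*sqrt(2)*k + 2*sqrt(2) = (k + 1)*(k + 2)*(k + sqrt(2))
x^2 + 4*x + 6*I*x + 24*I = (x + 4)*(x + 6*I)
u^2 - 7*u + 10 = (u - 5)*(u - 2)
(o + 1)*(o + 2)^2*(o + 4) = o^4 + 9*o^3 + 28*o^2 + 36*o + 16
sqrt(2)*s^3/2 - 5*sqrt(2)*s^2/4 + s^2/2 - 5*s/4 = s*(s - 5/2)*(sqrt(2)*s/2 + 1/2)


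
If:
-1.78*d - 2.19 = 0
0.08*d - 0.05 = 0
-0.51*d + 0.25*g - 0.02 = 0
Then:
No Solution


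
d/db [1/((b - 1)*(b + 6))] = (-2*b - 5)/(b^4 + 10*b^3 + 13*b^2 - 60*b + 36)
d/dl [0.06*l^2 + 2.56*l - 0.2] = 0.12*l + 2.56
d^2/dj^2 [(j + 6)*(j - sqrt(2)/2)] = 2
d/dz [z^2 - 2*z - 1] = 2*z - 2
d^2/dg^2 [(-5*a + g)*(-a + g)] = 2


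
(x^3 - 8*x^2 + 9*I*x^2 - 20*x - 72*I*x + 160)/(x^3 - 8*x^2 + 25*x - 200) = (x + 4*I)/(x - 5*I)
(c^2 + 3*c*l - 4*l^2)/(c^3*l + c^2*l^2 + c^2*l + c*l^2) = (c^2 + 3*c*l - 4*l^2)/(c*l*(c^2 + c*l + c + l))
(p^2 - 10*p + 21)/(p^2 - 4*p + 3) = (p - 7)/(p - 1)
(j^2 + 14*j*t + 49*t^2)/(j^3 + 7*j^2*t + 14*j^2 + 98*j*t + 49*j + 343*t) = (j + 7*t)/(j^2 + 14*j + 49)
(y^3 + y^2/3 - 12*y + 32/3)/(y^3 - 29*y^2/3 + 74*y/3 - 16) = (y + 4)/(y - 6)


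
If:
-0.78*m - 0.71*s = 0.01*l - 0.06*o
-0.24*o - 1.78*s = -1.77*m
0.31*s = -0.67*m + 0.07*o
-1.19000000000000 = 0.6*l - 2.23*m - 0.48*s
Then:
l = -1.54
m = 0.12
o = 1.09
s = -0.02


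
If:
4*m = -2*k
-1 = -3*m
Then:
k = -2/3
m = 1/3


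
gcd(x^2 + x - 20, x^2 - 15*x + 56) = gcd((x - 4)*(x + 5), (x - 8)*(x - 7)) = 1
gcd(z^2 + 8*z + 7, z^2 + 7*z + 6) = z + 1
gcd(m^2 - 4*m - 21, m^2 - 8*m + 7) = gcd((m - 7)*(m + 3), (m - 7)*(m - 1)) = m - 7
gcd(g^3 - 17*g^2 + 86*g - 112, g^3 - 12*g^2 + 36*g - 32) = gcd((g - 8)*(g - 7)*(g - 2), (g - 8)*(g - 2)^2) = g^2 - 10*g + 16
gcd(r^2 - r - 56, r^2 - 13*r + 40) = r - 8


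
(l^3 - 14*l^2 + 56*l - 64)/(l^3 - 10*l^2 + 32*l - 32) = (l - 8)/(l - 4)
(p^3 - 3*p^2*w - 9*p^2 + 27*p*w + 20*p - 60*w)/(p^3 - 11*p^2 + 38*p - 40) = (p - 3*w)/(p - 2)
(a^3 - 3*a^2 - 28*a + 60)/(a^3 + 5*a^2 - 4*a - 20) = (a - 6)/(a + 2)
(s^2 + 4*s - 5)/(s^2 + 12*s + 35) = (s - 1)/(s + 7)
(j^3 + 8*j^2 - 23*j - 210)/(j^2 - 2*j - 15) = (j^2 + 13*j + 42)/(j + 3)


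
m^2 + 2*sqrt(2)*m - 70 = (m - 5*sqrt(2))*(m + 7*sqrt(2))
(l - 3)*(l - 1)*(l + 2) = l^3 - 2*l^2 - 5*l + 6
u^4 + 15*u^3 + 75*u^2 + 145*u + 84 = (u + 1)*(u + 3)*(u + 4)*(u + 7)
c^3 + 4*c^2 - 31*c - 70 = (c - 5)*(c + 2)*(c + 7)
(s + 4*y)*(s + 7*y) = s^2 + 11*s*y + 28*y^2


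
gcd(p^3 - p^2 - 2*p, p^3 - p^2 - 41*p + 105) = 1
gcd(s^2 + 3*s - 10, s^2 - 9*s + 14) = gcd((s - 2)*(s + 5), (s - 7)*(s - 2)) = s - 2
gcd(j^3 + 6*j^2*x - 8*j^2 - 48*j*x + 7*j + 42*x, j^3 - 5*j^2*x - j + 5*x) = j - 1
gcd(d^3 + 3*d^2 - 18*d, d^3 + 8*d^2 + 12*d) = d^2 + 6*d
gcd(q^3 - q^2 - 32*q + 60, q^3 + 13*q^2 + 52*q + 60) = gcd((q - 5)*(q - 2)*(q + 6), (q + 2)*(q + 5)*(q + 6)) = q + 6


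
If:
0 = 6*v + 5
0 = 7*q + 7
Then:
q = -1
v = -5/6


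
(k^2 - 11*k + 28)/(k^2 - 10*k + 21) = (k - 4)/(k - 3)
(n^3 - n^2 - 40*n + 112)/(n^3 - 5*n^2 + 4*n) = (n^2 + 3*n - 28)/(n*(n - 1))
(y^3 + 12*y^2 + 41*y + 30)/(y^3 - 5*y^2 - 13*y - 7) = (y^2 + 11*y + 30)/(y^2 - 6*y - 7)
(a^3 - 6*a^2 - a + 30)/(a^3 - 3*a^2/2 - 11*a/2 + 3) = 2*(a - 5)/(2*a - 1)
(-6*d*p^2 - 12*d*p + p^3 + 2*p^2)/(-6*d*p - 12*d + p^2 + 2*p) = p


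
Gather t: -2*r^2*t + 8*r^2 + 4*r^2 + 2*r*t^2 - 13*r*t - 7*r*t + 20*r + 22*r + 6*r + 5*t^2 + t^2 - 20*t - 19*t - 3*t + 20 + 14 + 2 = 12*r^2 + 48*r + t^2*(2*r + 6) + t*(-2*r^2 - 20*r - 42) + 36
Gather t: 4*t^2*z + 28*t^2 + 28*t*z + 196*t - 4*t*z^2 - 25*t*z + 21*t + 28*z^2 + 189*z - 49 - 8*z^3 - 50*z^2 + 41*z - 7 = t^2*(4*z + 28) + t*(-4*z^2 + 3*z + 217) - 8*z^3 - 22*z^2 + 230*z - 56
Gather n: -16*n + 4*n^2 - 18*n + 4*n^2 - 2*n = 8*n^2 - 36*n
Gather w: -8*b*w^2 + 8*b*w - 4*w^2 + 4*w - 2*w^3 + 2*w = -2*w^3 + w^2*(-8*b - 4) + w*(8*b + 6)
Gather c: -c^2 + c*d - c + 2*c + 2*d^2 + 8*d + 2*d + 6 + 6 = -c^2 + c*(d + 1) + 2*d^2 + 10*d + 12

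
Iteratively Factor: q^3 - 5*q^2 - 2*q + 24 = (q + 2)*(q^2 - 7*q + 12) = (q - 3)*(q + 2)*(q - 4)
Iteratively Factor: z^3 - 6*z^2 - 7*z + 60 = (z - 4)*(z^2 - 2*z - 15) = (z - 5)*(z - 4)*(z + 3)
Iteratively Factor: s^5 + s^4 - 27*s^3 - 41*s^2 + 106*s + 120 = (s + 1)*(s^4 - 27*s^2 - 14*s + 120) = (s - 2)*(s + 1)*(s^3 + 2*s^2 - 23*s - 60) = (s - 5)*(s - 2)*(s + 1)*(s^2 + 7*s + 12) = (s - 5)*(s - 2)*(s + 1)*(s + 3)*(s + 4)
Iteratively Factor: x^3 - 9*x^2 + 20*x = (x)*(x^2 - 9*x + 20) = x*(x - 4)*(x - 5)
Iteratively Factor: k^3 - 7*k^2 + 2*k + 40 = (k - 4)*(k^2 - 3*k - 10) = (k - 5)*(k - 4)*(k + 2)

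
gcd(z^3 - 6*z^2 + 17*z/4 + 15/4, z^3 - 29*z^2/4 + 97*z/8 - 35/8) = z - 5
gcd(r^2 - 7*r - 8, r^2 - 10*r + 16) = r - 8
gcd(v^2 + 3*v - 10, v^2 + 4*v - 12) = v - 2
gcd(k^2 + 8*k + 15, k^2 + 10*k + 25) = k + 5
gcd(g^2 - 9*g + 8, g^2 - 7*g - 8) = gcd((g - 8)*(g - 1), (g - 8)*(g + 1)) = g - 8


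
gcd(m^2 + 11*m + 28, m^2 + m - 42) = m + 7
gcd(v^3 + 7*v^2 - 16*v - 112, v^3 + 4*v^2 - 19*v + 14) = v + 7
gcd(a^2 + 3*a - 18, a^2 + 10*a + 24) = a + 6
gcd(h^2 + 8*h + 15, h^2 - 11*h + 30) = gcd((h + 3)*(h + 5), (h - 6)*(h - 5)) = 1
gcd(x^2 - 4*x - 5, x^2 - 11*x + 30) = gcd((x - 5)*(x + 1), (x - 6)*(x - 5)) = x - 5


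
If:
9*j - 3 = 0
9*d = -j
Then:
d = -1/27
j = 1/3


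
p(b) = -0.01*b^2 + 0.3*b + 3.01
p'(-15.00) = 0.60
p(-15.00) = -3.74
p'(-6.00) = 0.42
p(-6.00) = 0.85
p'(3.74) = 0.23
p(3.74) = 3.99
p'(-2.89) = 0.36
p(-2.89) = 2.06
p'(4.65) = 0.21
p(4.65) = 4.19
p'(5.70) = 0.19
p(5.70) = 4.40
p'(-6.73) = 0.43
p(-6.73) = 0.54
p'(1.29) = 0.27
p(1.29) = 3.38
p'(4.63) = 0.21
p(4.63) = 4.18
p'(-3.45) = 0.37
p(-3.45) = 1.86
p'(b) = 0.3 - 0.02*b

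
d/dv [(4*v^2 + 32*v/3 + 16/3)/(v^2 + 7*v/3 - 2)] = 4*(-3*v^2 - 60*v - 76)/(9*v^4 + 42*v^3 + 13*v^2 - 84*v + 36)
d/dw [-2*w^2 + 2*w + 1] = 2 - 4*w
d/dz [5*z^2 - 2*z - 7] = 10*z - 2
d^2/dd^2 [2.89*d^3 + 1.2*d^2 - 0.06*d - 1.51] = 17.34*d + 2.4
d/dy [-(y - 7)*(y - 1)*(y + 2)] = -3*y^2 + 12*y + 9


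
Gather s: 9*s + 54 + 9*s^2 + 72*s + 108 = 9*s^2 + 81*s + 162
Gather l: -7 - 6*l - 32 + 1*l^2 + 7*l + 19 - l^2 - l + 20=0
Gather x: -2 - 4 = -6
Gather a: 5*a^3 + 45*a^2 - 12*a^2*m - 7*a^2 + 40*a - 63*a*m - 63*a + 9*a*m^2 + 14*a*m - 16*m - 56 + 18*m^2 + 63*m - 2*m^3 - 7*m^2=5*a^3 + a^2*(38 - 12*m) + a*(9*m^2 - 49*m - 23) - 2*m^3 + 11*m^2 + 47*m - 56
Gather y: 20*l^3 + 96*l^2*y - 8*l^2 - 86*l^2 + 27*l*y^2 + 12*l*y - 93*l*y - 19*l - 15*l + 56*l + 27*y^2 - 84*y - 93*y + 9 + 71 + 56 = 20*l^3 - 94*l^2 + 22*l + y^2*(27*l + 27) + y*(96*l^2 - 81*l - 177) + 136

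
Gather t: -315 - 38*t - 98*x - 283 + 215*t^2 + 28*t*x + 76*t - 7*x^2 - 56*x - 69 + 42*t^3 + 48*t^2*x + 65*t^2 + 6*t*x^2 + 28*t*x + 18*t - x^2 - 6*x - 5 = 42*t^3 + t^2*(48*x + 280) + t*(6*x^2 + 56*x + 56) - 8*x^2 - 160*x - 672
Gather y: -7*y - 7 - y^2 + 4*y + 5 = -y^2 - 3*y - 2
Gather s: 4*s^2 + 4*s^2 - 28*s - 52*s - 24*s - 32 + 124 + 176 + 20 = 8*s^2 - 104*s + 288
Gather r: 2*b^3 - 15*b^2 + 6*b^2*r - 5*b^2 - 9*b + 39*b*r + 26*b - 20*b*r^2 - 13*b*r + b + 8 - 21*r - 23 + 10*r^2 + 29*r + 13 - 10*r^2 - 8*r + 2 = 2*b^3 - 20*b^2 - 20*b*r^2 + 18*b + r*(6*b^2 + 26*b)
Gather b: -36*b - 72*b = -108*b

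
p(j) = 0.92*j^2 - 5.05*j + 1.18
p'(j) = 1.84*j - 5.05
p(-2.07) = 15.58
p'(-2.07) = -8.86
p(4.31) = -3.50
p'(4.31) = 2.88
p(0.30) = -0.25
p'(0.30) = -4.50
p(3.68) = -4.94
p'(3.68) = 1.72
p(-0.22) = 2.34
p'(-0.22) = -5.45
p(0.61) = -1.56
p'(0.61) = -3.93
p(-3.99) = 35.98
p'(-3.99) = -12.39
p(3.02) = -5.68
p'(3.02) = 0.51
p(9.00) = 30.25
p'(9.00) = 11.51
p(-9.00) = 121.15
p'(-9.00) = -21.61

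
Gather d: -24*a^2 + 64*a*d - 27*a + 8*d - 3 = -24*a^2 - 27*a + d*(64*a + 8) - 3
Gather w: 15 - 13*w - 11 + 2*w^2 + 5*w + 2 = 2*w^2 - 8*w + 6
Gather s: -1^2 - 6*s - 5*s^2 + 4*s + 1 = -5*s^2 - 2*s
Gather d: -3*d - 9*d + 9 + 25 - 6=28 - 12*d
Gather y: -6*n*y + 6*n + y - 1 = 6*n + y*(1 - 6*n) - 1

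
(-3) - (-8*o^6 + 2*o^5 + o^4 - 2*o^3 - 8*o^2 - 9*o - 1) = 8*o^6 - 2*o^5 - o^4 + 2*o^3 + 8*o^2 + 9*o - 2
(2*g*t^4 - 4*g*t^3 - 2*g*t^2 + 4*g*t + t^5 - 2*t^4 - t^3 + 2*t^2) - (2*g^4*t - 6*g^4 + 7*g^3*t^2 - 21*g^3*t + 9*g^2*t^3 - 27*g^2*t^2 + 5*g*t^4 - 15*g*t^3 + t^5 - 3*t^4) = -2*g^4*t + 6*g^4 - 7*g^3*t^2 + 21*g^3*t - 9*g^2*t^3 + 27*g^2*t^2 - 3*g*t^4 + 11*g*t^3 - 2*g*t^2 + 4*g*t + t^4 - t^3 + 2*t^2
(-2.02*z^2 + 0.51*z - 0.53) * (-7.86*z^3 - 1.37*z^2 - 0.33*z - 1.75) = 15.8772*z^5 - 1.2412*z^4 + 4.1337*z^3 + 4.0928*z^2 - 0.7176*z + 0.9275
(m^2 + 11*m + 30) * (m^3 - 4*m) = m^5 + 11*m^4 + 26*m^3 - 44*m^2 - 120*m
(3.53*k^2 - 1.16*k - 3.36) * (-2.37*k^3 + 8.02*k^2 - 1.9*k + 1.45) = -8.3661*k^5 + 31.0598*k^4 - 8.047*k^3 - 19.6247*k^2 + 4.702*k - 4.872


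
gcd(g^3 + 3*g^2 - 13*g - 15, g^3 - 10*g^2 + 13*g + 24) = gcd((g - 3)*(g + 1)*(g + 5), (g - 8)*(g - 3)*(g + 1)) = g^2 - 2*g - 3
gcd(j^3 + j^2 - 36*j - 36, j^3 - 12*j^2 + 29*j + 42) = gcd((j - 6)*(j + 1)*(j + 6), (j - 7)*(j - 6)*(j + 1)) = j^2 - 5*j - 6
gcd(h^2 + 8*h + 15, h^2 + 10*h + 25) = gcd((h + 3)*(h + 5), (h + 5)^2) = h + 5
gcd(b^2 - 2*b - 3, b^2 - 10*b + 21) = b - 3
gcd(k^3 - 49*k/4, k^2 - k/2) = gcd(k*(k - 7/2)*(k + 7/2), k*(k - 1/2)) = k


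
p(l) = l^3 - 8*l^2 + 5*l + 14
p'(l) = 3*l^2 - 16*l + 5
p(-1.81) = -27.19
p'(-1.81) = 43.79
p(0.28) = 14.79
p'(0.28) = 0.76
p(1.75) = 3.61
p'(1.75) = -13.81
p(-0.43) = 10.29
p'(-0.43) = 12.43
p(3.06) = -16.96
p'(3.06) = -15.87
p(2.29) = -4.49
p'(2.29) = -15.91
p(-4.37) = -244.08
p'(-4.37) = 132.21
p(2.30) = -4.65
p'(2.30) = -15.93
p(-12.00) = -2926.00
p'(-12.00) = 629.00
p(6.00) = -28.00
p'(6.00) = 17.00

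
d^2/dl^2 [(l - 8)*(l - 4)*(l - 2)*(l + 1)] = 12*l^2 - 78*l + 84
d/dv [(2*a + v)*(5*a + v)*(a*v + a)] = a*(10*a^2 + 14*a*v + 7*a + 3*v^2 + 2*v)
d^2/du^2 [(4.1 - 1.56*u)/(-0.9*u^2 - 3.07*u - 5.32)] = ((1.56*u - 4.1)*(1.8*u + 3.07)*(3.6*u + 6.14) - (8.424*u + 2.1984)*(0.9*u^2 + 3.07*u + 5.32))/(0.9*u^2 + 3.07*u + 5.32)^3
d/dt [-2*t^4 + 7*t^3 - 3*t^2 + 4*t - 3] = -8*t^3 + 21*t^2 - 6*t + 4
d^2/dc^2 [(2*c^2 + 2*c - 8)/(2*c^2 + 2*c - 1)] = 84*(-2*c^2 - 2*c - 1)/(8*c^6 + 24*c^5 + 12*c^4 - 16*c^3 - 6*c^2 + 6*c - 1)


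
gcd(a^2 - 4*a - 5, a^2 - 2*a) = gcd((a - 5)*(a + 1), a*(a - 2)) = 1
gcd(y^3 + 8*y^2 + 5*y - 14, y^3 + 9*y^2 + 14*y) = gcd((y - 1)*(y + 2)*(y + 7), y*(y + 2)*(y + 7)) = y^2 + 9*y + 14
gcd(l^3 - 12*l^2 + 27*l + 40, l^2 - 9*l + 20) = l - 5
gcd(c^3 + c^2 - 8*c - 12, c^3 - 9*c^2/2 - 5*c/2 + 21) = c^2 - c - 6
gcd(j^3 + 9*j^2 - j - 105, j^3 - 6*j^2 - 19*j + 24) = 1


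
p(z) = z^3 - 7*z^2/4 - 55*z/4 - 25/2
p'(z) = 3*z^2 - 7*z/2 - 55/4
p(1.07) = -27.99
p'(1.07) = -14.06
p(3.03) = -42.41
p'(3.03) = 3.19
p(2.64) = -42.60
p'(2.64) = -2.08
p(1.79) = -36.98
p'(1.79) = -10.40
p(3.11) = -42.11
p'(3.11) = 4.38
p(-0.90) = -2.27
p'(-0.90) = -8.17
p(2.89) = -42.72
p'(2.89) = 1.19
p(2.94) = -42.64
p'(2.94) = 1.89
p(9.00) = 451.00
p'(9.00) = 197.75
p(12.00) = 1298.50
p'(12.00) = 376.25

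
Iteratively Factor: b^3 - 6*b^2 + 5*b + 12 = (b + 1)*(b^2 - 7*b + 12) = (b - 3)*(b + 1)*(b - 4)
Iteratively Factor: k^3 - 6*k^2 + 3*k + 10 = (k - 2)*(k^2 - 4*k - 5) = (k - 5)*(k - 2)*(k + 1)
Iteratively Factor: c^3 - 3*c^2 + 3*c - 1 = (c - 1)*(c^2 - 2*c + 1) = (c - 1)^2*(c - 1)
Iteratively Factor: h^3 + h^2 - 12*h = (h + 4)*(h^2 - 3*h) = h*(h + 4)*(h - 3)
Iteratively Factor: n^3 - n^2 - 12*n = (n - 4)*(n^2 + 3*n) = n*(n - 4)*(n + 3)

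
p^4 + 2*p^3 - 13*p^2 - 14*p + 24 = (p - 3)*(p - 1)*(p + 2)*(p + 4)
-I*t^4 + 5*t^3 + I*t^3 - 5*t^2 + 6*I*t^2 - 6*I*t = t*(t + 2*I)*(t + 3*I)*(-I*t + I)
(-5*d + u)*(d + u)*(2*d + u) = -10*d^3 - 13*d^2*u - 2*d*u^2 + u^3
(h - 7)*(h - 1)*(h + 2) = h^3 - 6*h^2 - 9*h + 14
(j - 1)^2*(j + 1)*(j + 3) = j^4 + 2*j^3 - 4*j^2 - 2*j + 3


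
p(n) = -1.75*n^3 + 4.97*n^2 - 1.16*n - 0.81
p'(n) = -5.25*n^2 + 9.94*n - 1.16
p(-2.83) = 81.94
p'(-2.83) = -71.34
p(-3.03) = 97.02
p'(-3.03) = -79.48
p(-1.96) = 33.73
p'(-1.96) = -40.81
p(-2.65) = 69.73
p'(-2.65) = -64.37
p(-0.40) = 0.56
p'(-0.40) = -5.98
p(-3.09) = 101.86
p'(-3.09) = -82.00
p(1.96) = 2.83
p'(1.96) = -1.85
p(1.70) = 2.98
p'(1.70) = 0.57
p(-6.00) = 563.07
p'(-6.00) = -249.80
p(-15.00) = 7041.09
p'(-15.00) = -1331.51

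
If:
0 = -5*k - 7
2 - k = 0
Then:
No Solution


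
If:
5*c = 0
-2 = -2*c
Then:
No Solution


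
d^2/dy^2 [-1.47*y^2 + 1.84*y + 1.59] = -2.94000000000000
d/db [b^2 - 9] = 2*b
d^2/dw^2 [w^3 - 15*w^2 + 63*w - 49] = 6*w - 30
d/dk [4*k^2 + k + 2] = 8*k + 1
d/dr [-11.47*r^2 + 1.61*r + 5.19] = 1.61 - 22.94*r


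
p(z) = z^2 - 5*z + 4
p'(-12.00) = -29.00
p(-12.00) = 208.00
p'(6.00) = 7.00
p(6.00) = 10.00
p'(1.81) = -1.38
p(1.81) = -1.77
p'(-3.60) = -12.20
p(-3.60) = 34.96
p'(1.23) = -2.54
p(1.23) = -0.64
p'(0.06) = -4.88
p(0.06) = 3.70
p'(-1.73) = -8.46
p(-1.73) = 15.64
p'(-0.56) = -6.12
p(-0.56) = 7.11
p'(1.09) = -2.82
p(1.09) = -0.26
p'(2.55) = 0.10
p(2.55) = -2.25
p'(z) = 2*z - 5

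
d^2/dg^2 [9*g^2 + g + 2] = 18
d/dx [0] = 0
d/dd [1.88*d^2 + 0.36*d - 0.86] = 3.76*d + 0.36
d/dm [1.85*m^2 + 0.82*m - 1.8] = 3.7*m + 0.82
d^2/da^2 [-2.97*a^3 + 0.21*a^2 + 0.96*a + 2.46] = 0.42 - 17.82*a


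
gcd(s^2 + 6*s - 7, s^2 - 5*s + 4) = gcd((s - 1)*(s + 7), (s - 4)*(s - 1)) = s - 1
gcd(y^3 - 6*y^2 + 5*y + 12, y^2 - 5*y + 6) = y - 3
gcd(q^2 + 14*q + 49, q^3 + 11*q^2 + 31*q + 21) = q + 7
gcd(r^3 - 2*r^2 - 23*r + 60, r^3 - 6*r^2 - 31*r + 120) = r^2 + 2*r - 15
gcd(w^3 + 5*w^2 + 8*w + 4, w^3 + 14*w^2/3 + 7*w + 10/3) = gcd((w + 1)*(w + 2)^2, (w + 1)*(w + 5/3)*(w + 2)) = w^2 + 3*w + 2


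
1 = 1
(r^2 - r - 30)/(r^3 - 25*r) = (r - 6)/(r*(r - 5))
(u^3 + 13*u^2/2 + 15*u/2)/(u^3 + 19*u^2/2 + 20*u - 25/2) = u*(2*u + 3)/(2*u^2 + 9*u - 5)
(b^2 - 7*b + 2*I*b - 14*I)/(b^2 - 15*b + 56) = (b + 2*I)/(b - 8)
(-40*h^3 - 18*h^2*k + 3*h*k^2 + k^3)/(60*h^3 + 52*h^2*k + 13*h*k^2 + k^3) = (-4*h + k)/(6*h + k)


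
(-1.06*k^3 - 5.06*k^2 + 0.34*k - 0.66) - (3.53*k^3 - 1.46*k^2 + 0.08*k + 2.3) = -4.59*k^3 - 3.6*k^2 + 0.26*k - 2.96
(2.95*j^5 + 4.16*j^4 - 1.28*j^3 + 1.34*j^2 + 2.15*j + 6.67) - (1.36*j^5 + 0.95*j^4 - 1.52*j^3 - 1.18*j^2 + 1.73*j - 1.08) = 1.59*j^5 + 3.21*j^4 + 0.24*j^3 + 2.52*j^2 + 0.42*j + 7.75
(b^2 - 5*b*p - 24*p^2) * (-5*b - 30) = -5*b^3 + 25*b^2*p - 30*b^2 + 120*b*p^2 + 150*b*p + 720*p^2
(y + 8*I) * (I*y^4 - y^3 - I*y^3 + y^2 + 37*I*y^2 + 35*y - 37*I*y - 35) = I*y^5 - 9*y^4 - I*y^4 + 9*y^3 + 29*I*y^3 - 261*y^2 - 29*I*y^2 + 261*y + 280*I*y - 280*I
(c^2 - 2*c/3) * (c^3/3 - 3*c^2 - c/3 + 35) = c^5/3 - 29*c^4/9 + 5*c^3/3 + 317*c^2/9 - 70*c/3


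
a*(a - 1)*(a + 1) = a^3 - a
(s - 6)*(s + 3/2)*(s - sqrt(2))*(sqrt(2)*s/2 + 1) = sqrt(2)*s^4/2 - 9*sqrt(2)*s^3/4 - 11*sqrt(2)*s^2/2 + 9*sqrt(2)*s/2 + 9*sqrt(2)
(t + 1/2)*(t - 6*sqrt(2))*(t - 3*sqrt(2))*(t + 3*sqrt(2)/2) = t^4 - 15*sqrt(2)*t^3/2 + t^3/2 - 15*sqrt(2)*t^2/4 + 9*t^2 + 9*t/2 + 54*sqrt(2)*t + 27*sqrt(2)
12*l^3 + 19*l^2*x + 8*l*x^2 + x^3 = (l + x)*(3*l + x)*(4*l + x)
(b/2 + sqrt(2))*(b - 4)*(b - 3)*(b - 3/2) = b^4/2 - 17*b^3/4 + sqrt(2)*b^3 - 17*sqrt(2)*b^2/2 + 45*b^2/4 - 9*b + 45*sqrt(2)*b/2 - 18*sqrt(2)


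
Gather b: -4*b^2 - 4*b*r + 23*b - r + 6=-4*b^2 + b*(23 - 4*r) - r + 6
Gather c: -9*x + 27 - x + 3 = 30 - 10*x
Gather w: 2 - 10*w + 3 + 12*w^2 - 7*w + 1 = 12*w^2 - 17*w + 6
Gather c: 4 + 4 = 8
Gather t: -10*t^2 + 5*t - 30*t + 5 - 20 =-10*t^2 - 25*t - 15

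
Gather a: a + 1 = a + 1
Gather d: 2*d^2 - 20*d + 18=2*d^2 - 20*d + 18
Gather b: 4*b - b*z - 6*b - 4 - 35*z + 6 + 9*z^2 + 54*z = b*(-z - 2) + 9*z^2 + 19*z + 2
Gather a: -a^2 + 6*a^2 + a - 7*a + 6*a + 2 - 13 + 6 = 5*a^2 - 5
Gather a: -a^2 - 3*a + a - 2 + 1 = -a^2 - 2*a - 1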